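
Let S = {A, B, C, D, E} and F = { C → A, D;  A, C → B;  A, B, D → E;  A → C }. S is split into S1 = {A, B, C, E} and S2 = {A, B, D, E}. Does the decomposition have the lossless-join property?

Yes

Common attributes: S1 ∩ S2 = {A, B, E}.
Closure of {A, B, E}: A → C applies, adding C; C → A, D applies, adding D. So (A, B, E)⁺ = {A, B, C, D, E}.
This closure contains every attribute of S1, so S1 ∩ S2 → S1. The join is lossless.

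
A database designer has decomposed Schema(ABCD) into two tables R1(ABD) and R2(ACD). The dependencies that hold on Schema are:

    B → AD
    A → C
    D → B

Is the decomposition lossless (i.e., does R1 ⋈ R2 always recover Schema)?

Yes

Common attributes: R1 ∩ R2 = {AD}.
Closure of {AD}: A → C applies, adding C; D → B applies, adding B. So (AD)⁺ = {ABCD}.
This closure contains every attribute of R1, so R1 ∩ R2 → R1. The join is lossless.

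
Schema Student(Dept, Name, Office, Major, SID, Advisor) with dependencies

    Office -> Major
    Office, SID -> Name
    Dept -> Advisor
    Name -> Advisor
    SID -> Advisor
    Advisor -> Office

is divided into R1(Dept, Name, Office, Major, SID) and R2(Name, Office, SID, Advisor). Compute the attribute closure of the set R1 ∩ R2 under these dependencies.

Name, Office, Major, SID, Advisor

R1 ∩ R2 = {Name, Office, SID}.
Office → Major applies, adding Major
Name → Advisor applies, adding Advisor
Closure: {Name, Office, Major, SID, Advisor}.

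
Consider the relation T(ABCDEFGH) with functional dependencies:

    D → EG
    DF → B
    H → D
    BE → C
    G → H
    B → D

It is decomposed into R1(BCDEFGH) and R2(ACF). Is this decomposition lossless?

Common attributes: R1 ∩ R2 = {CF}.
No dependency enlarges {CF}, so (CF)⁺ = {CF}.
The closure contains neither all of R1 = {BCDEFGH} nor all of R2 = {ACF}, so the common attributes are not a superkey of either fragment. The join is lossy.

No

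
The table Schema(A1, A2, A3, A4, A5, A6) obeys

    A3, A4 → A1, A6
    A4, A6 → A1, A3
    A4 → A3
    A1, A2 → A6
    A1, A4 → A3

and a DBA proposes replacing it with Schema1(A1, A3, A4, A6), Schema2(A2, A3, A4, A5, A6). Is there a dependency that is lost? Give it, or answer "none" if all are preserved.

Check A1, A2 → A6: no single fragment contains all of {A1, A2, A6}, and the restricted closure of {A1, A2} across the fragments never reaches {A6}.
A3, A4 → A1, A6 is preserved.
A4, A6 → A1, A3 is preserved.
A4 → A3 is preserved.
A1, A4 → A3 is preserved.

A1, A2 → A6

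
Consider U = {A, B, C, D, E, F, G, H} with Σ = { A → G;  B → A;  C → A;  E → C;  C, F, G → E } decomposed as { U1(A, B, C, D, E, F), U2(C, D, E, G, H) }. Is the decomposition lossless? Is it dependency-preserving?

Lossless test: (C, D, E)⁺ = {A, C, D, E, G}, which is a superkey of neither fragment — lossy.
Dependency preservation: the restricted closure of {A} across the fragments never reaches {G}, so A → G cannot be enforced without a join — not preserved.

lossy and not dependency-preserving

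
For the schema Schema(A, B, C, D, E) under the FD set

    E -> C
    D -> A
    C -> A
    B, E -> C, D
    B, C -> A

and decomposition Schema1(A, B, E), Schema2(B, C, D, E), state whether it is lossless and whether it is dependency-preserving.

Lossless test: (B, E)⁺ = {A, B, C, D, E}, which contains all of one fragment — lossless.
Dependency preservation: the restricted closure of {D} across the fragments never reaches {A}, so D → A cannot be enforced without a join — not preserved.

lossless but not dependency-preserving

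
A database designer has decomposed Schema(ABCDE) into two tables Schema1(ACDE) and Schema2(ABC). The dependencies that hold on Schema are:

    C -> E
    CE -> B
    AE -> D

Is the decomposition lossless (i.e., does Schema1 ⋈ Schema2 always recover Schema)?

Yes

Common attributes: Schema1 ∩ Schema2 = {AC}.
Closure of {AC}: C → E applies, adding E; CE → B applies, adding B; AE → D applies, adding D. So (AC)⁺ = {ABCDE}.
This closure contains every attribute of Schema1, so Schema1 ∩ Schema2 → Schema1. The join is lossless.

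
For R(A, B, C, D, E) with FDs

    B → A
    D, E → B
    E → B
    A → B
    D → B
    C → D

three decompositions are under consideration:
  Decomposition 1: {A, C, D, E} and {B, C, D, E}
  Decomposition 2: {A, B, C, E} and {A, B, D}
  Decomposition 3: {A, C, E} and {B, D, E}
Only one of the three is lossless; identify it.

Decomposition 1: common = {C, D, E}, closure = {A, B, C, D, E} → lossless.
Decomposition 2: common = {A, B}, closure = {A, B} → lossy.
Decomposition 3: common = {E}, closure = {A, B, E} → lossy.

Decomposition 1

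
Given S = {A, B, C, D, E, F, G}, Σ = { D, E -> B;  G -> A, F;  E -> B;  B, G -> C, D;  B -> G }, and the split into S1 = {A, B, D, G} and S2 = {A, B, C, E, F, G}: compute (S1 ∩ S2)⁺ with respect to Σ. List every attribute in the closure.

A, B, C, D, F, G

S1 ∩ S2 = {A, B, G}.
G → A, F applies, adding F
B, G → C, D applies, adding C, D
Closure: {A, B, C, D, F, G}.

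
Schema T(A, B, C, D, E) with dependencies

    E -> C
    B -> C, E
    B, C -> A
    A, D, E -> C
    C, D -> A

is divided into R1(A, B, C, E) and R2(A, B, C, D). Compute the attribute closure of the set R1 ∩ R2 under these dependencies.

R1 ∩ R2 = {A, B, C}.
B → C, E applies, adding E
Closure: {A, B, C, E}.

A, B, C, E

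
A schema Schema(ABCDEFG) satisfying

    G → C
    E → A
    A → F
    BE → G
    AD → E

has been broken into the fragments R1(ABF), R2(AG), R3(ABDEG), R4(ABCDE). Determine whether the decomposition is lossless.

Yes

Chase test. Columns are ABCDEFG; row i has aⱼ where attribute j ∈ Ri, else bᵢⱼ.
Initial tableau (one row per fragment):
  row 1: a1 a2 b13 b14 b15 a6 b17
  row 2: a1 b22 b23 b24 b25 b26 a7
  row 3: a1 a2 b33 a4 a5 b36 a7
  row 4: a1 a2 a3 a4 a5 b46 b47
Rows 2 and 3 agree on G; apply G→C and equate their C entries.
Rows 1 and 2 agree on A; apply A→F and equate their F entries.
Rows 1 and 3 agree on A; apply A→F and equate their F entries.
Rows 1 and 4 agree on A; apply A→F and equate their F entries.
Rows 3 and 4 agree on BE; apply BE→G and equate their G entries.
Rows 2 and 4 agree on G; apply G→C and equate their C entries.
Row 3 is now all distinguished symbols — the join is lossless.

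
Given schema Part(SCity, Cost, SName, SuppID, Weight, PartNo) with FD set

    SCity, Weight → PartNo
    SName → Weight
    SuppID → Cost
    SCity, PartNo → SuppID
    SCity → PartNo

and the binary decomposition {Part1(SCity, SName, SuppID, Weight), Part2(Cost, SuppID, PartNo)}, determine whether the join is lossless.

No

Common attributes: Part1 ∩ Part2 = {SuppID}.
Closure of {SuppID}: SuppID → Cost applies, adding Cost. So (SuppID)⁺ = {Cost, SuppID}.
The closure contains neither all of Part1 = {SCity, SName, SuppID, Weight} nor all of Part2 = {Cost, SuppID, PartNo}, so the common attributes are not a superkey of either fragment. The join is lossy.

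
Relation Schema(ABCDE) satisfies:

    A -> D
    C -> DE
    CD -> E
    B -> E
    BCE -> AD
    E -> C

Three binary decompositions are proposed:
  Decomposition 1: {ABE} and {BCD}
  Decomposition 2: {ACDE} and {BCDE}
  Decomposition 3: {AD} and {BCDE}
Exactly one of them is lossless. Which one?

Decomposition 1

Decomposition 1: common = {B}, closure = {ABCDE} → lossless.
Decomposition 2: common = {CDE}, closure = {CDE} → lossy.
Decomposition 3: common = {D}, closure = {D} → lossy.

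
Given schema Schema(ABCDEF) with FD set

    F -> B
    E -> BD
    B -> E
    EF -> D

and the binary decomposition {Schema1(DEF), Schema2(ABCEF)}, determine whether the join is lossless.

Yes

Common attributes: Schema1 ∩ Schema2 = {EF}.
Closure of {EF}: F → B applies, adding B; E → BD applies, adding D. So (EF)⁺ = {BDEF}.
This closure contains every attribute of Schema1, so Schema1 ∩ Schema2 → Schema1. The join is lossless.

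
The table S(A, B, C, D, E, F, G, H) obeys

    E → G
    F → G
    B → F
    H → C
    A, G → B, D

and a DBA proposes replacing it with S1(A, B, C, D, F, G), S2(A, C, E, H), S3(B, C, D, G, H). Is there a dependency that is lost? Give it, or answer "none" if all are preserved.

Check E → G: no single fragment contains all of {E, G}, and the restricted closure of {E} across the fragments never reaches {G}.
F → G is preserved.
B → F is preserved.
H → C is preserved.
A, G → B, D is preserved.

E → G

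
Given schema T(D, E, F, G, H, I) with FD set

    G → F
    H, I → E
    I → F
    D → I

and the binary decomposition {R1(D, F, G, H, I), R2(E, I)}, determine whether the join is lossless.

No

Common attributes: R1 ∩ R2 = {I}.
Closure of {I}: I → F applies, adding F. So (I)⁺ = {F, I}.
The closure contains neither all of R1 = {D, F, G, H, I} nor all of R2 = {E, I}, so the common attributes are not a superkey of either fragment. The join is lossy.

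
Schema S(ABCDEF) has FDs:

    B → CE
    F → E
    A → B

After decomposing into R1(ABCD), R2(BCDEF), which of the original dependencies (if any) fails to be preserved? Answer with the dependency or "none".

B → CE lies within R2.
F → E lies within R2.
A → B lies within R1.
Every dependency is enforceable on the fragments, so the decomposition is dependency-preserving.

none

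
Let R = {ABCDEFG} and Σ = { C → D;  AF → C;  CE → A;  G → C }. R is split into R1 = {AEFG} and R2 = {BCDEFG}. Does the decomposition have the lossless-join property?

Yes

Common attributes: R1 ∩ R2 = {EFG}.
Closure of {EFG}: G → C applies, adding C; C → D applies, adding D; CE → A applies, adding A. So (EFG)⁺ = {ACDEFG}.
This closure contains every attribute of R1, so R1 ∩ R2 → R1. The join is lossless.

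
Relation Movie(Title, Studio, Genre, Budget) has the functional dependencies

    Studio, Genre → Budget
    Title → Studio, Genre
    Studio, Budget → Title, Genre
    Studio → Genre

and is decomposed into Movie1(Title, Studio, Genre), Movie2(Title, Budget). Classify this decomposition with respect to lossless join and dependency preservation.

Lossless test: (Title)⁺ = {Title, Studio, Genre, Budget}, which contains all of one fragment — lossless.
Dependency preservation: Studio, Genre → Budget; Studio, Budget → Title, Genre are not contained in any single fragment, but the restricted closure of each left-hand side across the fragments still reaches the right-hand side; the remaining FDs each lie inside some fragment. All dependencies are preserved.

lossless and dependency-preserving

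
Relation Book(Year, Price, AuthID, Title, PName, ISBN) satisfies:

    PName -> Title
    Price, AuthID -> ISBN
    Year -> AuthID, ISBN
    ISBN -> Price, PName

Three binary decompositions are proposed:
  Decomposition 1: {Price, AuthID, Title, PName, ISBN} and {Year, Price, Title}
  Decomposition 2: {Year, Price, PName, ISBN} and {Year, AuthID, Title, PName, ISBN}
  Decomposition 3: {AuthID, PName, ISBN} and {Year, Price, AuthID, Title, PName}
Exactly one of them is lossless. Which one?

Decomposition 1: common = {Price, Title}, closure = {Price, Title} → lossy.
Decomposition 2: common = {Year, PName, ISBN}, closure = {Year, Price, AuthID, Title, PName, ISBN} → lossless.
Decomposition 3: common = {AuthID, PName}, closure = {AuthID, Title, PName} → lossy.

Decomposition 2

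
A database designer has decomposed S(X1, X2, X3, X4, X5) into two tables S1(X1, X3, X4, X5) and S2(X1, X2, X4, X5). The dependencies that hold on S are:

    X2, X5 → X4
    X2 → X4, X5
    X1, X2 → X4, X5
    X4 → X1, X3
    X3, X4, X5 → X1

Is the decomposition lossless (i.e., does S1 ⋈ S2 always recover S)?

Yes

Common attributes: S1 ∩ S2 = {X1, X4, X5}.
Closure of {X1, X4, X5}: X4 → X1, X3 applies, adding X3. So (X1, X4, X5)⁺ = {X1, X3, X4, X5}.
This closure contains every attribute of S1, so S1 ∩ S2 → S1. The join is lossless.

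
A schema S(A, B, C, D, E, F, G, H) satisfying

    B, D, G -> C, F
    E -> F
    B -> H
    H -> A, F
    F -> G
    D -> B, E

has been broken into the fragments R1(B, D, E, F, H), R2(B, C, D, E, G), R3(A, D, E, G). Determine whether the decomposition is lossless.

Chase test. Columns are A, B, C, D, E, F, G, H; row i has aⱼ where attribute j ∈ Ri, else bᵢⱼ.
Initial tableau (one row per fragment):
  row 1: b11 a2 b13 a4 a5 a6 b17 a8
  row 2: b21 a2 a3 a4 a5 b26 a7 b28
  row 3: a1 b32 b33 a4 a5 b36 a7 b38
Rows 1 and 2 agree on E; apply E→F and equate their F entries.
Rows 1 and 3 agree on E; apply E→F and equate their F entries.
Rows 1 and 2 agree on B; apply B→H and equate their H entries.
Rows 1 and 2 agree on H; apply H→A, F and equate their A, F entries.
Rows 1 and 2 agree on F; apply F→G and equate their G entries.
Rows 1 and 3 agree on D; apply D→B, E and equate their B, E entries.
Rows 1 and 2 agree on B, D, G; apply B, D, G→C, F and equate their C, F entries.
Rows 1 and 3 agree on B, D, G; apply B, D, G→C, F and equate their C, F entries.
Rows 1 and 3 agree on B; apply B→H and equate their H entries.
Rows 1 and 3 agree on H; apply H→A, F and equate their A, F entries.
Row 1 is now all distinguished symbols — the join is lossless.

Yes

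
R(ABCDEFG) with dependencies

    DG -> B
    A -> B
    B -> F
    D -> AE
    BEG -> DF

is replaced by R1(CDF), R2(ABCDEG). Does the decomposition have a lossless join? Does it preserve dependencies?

Lossless test: (CD)⁺ = {ABCDEF}, which contains all of one fragment — lossless.
Dependency preservation: the restricted closure of {B} across the fragments never reaches {F}, so B → F cannot be enforced without a join — not preserved.

lossless but not dependency-preserving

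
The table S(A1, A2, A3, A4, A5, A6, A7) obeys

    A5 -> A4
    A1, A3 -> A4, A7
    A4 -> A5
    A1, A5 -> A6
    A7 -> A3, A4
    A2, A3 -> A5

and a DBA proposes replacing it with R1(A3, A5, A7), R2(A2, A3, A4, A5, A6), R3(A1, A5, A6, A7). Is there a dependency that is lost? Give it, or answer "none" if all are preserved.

A1, A3 -> A4, A7

Check A1, A3 → A4, A7: no single fragment contains all of {A1, A3, A4, A7}, and the restricted closure of {A1, A3} across the fragments never reaches {A4, A7}.
A5 → A4 is preserved.
A4 → A5 is preserved.
A1, A5 → A6 is preserved.
A7 → A3, A4 is preserved.
A2, A3 → A5 is preserved.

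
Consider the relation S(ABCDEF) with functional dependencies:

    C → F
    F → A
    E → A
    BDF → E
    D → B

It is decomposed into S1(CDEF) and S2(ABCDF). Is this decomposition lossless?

Yes

Common attributes: S1 ∩ S2 = {CDF}.
Closure of {CDF}: F → A applies, adding A; D → B applies, adding B; BDF → E applies, adding E. So (CDF)⁺ = {ABCDEF}.
This closure contains every attribute of S1, so S1 ∩ S2 → S1. The join is lossless.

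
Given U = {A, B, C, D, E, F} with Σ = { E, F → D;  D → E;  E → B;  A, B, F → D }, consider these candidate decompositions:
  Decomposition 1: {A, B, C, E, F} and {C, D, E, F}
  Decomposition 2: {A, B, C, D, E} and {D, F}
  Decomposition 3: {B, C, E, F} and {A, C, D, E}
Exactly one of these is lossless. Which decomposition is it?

Decomposition 1: common = {C, E, F}, closure = {B, C, D, E, F} → lossless.
Decomposition 2: common = {D}, closure = {B, D, E} → lossy.
Decomposition 3: common = {C, E}, closure = {B, C, E} → lossy.

Decomposition 1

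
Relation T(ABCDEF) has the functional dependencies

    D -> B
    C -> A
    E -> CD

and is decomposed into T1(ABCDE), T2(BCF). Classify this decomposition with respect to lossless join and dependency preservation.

Lossless test: (BC)⁺ = {ABC}, which is a superkey of neither fragment — lossy.
Dependency preservation: every FD's attributes lie within a single fragment, so each can be enforced locally — preserved.

lossy but dependency-preserving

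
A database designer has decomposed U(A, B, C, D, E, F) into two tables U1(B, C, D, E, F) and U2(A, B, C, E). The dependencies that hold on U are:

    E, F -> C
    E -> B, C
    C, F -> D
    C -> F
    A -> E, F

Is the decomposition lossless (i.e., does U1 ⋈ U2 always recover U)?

Common attributes: U1 ∩ U2 = {B, C, E}.
Closure of {B, C, E}: C → F applies, adding F; C, F → D applies, adding D. So (B, C, E)⁺ = {B, C, D, E, F}.
This closure contains every attribute of U1, so U1 ∩ U2 → U1. The join is lossless.

Yes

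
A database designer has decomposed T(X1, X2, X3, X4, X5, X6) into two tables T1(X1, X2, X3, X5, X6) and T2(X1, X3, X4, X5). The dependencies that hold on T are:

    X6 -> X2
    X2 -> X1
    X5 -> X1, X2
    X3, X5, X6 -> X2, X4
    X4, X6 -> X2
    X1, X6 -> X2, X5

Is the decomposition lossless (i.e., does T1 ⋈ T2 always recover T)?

Common attributes: T1 ∩ T2 = {X1, X3, X5}.
Closure of {X1, X3, X5}: X5 → X1, X2 applies, adding X2. So (X1, X3, X5)⁺ = {X1, X2, X3, X5}.
The closure contains neither all of T1 = {X1, X2, X3, X5, X6} nor all of T2 = {X1, X3, X4, X5}, so the common attributes are not a superkey of either fragment. The join is lossy.

No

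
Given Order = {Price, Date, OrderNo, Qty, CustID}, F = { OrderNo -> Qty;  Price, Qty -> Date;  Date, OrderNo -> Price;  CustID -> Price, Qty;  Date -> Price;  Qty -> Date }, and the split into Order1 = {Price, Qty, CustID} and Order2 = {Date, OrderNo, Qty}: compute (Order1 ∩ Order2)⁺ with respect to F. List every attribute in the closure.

Order1 ∩ Order2 = {Qty}.
Qty → Date applies, adding Date
Date → Price applies, adding Price
Closure: {Price, Date, Qty}.

Price, Date, Qty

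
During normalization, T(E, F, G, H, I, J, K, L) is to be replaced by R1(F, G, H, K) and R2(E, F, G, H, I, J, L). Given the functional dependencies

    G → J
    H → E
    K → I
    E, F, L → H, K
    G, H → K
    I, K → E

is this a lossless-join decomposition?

Common attributes: R1 ∩ R2 = {F, G, H}.
Closure of {F, G, H}: G → J applies, adding J; H → E applies, adding E; G, H → K applies, adding K; K → I applies, adding I. So (F, G, H)⁺ = {E, F, G, H, I, J, K}.
This closure contains every attribute of R1, so R1 ∩ R2 → R1. The join is lossless.

Yes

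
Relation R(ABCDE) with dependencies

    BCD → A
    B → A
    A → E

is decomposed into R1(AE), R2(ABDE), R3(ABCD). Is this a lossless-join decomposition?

Yes

Chase test. Columns are ABCDE; row i has aⱼ where attribute j ∈ Ri, else bᵢⱼ.
Initial tableau (one row per fragment):
  row 1: a1 b12 b13 b14 a5
  row 2: a1 a2 b23 a4 a5
  row 3: a1 a2 a3 a4 b35
Rows 1 and 3 agree on A; apply A→E and equate their E entries.
Row 3 is now all distinguished symbols — the join is lossless.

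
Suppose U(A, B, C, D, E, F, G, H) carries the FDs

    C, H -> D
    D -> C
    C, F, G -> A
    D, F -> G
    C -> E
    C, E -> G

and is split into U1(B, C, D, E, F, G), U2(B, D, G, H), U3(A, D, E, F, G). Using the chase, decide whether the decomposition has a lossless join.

No

Chase test. Columns are A, B, C, D, E, F, G, H; row i has aⱼ where attribute j ∈ Ui, else bᵢⱼ.
Initial tableau (one row per fragment):
  row 1: b11 a2 a3 a4 a5 a6 a7 b18
  row 2: b21 a2 b23 a4 b25 b26 a7 a8
  row 3: a1 b32 b33 a4 a5 a6 a7 b38
Rows 1 and 2 agree on D; apply D→C and equate their C entries.
Rows 1 and 3 agree on D; apply D→C and equate their C entries.
Rows 1 and 3 agree on C, F, G; apply C, F, G→A and equate their A entries.
Rows 1 and 2 agree on C; apply C→E and equate their E entries.
No row becomes fully distinguished — the join is lossy.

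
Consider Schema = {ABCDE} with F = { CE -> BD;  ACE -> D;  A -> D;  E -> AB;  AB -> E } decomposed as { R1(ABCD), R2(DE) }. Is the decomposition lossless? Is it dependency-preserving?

lossy and not dependency-preserving

Lossless test: (D)⁺ = {D}, which is a superkey of neither fragment — lossy.
Dependency preservation: the restricted closure of {CE} across the fragments never reaches {BD}, so CE → BD cannot be enforced without a join — not preserved.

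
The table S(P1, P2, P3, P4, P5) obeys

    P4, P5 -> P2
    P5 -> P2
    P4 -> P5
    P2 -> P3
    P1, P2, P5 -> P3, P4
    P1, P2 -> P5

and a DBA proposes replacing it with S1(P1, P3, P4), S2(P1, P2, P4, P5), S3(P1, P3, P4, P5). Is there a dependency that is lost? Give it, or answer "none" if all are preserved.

P2 -> P3

Check P2 → P3: no single fragment contains all of {P2, P3}, and the restricted closure of {P2} across the fragments never reaches {P3}.
P4, P5 → P2 is preserved.
P5 → P2 is preserved.
P4 → P5 is preserved.
P1, P2, P5 → P3, P4 is preserved.
P1, P2 → P5 is preserved.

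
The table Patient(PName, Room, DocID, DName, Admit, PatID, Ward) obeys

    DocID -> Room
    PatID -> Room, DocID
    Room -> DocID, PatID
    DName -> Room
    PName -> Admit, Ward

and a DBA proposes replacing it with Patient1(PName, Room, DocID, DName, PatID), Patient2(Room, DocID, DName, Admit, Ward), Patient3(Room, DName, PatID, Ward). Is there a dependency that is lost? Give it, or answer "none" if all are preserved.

Check PName → Admit, Ward: no single fragment contains all of {PName, Admit, Ward}, and the restricted closure of {PName} across the fragments never reaches {Admit, Ward}.
DocID → Room is preserved.
PatID → Room, DocID is preserved.
Room → DocID, PatID is preserved.
DName → Room is preserved.

PName -> Admit, Ward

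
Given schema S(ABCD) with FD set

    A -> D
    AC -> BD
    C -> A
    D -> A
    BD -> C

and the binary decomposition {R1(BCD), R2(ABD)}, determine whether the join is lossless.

Common attributes: R1 ∩ R2 = {BD}.
Closure of {BD}: D → A applies, adding A; BD → C applies, adding C. So (BD)⁺ = {ABCD}.
This closure contains every attribute of R1, so R1 ∩ R2 → R1. The join is lossless.

Yes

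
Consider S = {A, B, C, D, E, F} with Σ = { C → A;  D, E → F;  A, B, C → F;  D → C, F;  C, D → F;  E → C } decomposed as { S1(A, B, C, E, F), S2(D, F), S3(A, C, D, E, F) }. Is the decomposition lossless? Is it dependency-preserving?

Lossless test (chase): Rows 2 and 3 agree on D; apply D→C, F and equate their C, F entries. Rows 1 and 2 agree on C; apply C→A and equate their A entries. No row becomes fully distinguished — the join is lossy.
Dependency preservation: every FD's attributes lie within a single fragment, so each can be enforced locally — preserved.

lossy but dependency-preserving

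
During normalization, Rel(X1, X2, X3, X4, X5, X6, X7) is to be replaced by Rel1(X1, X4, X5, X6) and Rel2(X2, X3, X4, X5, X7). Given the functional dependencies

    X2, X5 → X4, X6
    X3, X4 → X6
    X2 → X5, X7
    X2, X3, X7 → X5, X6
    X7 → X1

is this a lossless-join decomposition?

No

Common attributes: Rel1 ∩ Rel2 = {X4, X5}.
No dependency enlarges {X4, X5}, so (X4, X5)⁺ = {X4, X5}.
The closure contains neither all of Rel1 = {X1, X4, X5, X6} nor all of Rel2 = {X2, X3, X4, X5, X7}, so the common attributes are not a superkey of either fragment. The join is lossy.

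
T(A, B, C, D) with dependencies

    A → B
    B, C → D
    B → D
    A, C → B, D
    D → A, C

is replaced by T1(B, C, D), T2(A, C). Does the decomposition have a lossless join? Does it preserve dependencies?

lossy and not dependency-preserving

Lossless test: (C)⁺ = {C}, which is a superkey of neither fragment — lossy.
Dependency preservation: the restricted closure of {A} across the fragments never reaches {B}, so A → B cannot be enforced without a join — not preserved.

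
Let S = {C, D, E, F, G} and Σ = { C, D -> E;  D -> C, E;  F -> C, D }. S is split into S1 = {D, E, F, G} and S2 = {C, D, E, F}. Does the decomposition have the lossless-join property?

Common attributes: S1 ∩ S2 = {D, E, F}.
Closure of {D, E, F}: D → C, E applies, adding C. So (D, E, F)⁺ = {C, D, E, F}.
This closure contains every attribute of S2, so S1 ∩ S2 → S2. The join is lossless.

Yes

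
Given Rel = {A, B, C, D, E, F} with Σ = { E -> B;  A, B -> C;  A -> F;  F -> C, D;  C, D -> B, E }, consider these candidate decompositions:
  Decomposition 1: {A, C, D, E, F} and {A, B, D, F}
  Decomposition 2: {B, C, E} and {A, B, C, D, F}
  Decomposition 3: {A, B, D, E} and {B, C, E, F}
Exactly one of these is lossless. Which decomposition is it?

Decomposition 1

Decomposition 1: common = {A, D, F}, closure = {A, B, C, D, E, F} → lossless.
Decomposition 2: common = {B, C}, closure = {B, C} → lossy.
Decomposition 3: common = {B, E}, closure = {B, E} → lossy.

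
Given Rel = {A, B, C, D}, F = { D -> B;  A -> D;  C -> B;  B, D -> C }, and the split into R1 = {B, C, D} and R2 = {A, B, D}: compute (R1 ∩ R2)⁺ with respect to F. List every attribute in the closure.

R1 ∩ R2 = {B, D}.
B, D → C applies, adding C
Closure: {B, C, D}.

B, C, D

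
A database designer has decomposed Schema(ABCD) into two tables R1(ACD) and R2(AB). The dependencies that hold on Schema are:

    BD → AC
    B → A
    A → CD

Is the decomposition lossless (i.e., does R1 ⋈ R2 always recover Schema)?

Common attributes: R1 ∩ R2 = {A}.
Closure of {A}: A → CD applies, adding CD. So (A)⁺ = {ACD}.
This closure contains every attribute of R1, so R1 ∩ R2 → R1. The join is lossless.

Yes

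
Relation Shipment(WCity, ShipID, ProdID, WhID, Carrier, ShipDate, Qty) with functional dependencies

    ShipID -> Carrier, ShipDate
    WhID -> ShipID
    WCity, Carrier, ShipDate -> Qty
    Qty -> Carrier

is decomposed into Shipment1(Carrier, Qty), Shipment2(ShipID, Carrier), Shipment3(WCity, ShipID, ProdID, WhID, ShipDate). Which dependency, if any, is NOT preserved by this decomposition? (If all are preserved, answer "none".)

Check WCity, Carrier, ShipDate → Qty: no single fragment contains all of {WCity, Carrier, ShipDate, Qty}, and the restricted closure of {WCity, Carrier, ShipDate} across the fragments never reaches {Qty}.
ShipID → Carrier, ShipDate is preserved.
WhID → ShipID is preserved.
Qty → Carrier is preserved.

WCity, Carrier, ShipDate -> Qty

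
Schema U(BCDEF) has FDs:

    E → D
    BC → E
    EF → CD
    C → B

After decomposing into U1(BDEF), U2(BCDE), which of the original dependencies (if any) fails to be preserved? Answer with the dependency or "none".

Check EF → CD: no single fragment contains all of {CDEF}, and the restricted closure of {EF} across the fragments never reaches {CD}.
E → D is preserved.
BC → E is preserved.
C → B is preserved.

EF → CD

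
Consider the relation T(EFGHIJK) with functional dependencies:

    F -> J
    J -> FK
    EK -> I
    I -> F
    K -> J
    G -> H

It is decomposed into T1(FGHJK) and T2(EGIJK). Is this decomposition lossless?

Yes

Common attributes: T1 ∩ T2 = {GJK}.
Closure of {GJK}: J → FK applies, adding F; G → H applies, adding H. So (GJK)⁺ = {FGHJK}.
This closure contains every attribute of T1, so T1 ∩ T2 → T1. The join is lossless.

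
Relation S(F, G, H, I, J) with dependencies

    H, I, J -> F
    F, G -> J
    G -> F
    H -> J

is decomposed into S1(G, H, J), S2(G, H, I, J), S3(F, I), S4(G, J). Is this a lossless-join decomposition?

Chase test. Columns are F, G, H, I, J; row i has aⱼ where attribute j ∈ Si, else bᵢⱼ.
Initial tableau (one row per fragment):
  row 1: b11 a2 a3 b14 a5
  row 2: b21 a2 a3 a4 a5
  row 3: a1 b32 b33 a4 b35
  row 4: b41 a2 b43 b44 a5
Rows 1 and 2 agree on G; apply G→F and equate their F entries.
Rows 1 and 4 agree on G; apply G→F and equate their F entries.
No row becomes fully distinguished — the join is lossy.

No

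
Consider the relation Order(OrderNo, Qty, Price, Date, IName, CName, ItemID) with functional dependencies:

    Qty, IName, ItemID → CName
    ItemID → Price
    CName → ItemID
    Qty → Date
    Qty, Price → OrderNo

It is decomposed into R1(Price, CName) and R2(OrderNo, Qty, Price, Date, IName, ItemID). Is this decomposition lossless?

No

Common attributes: R1 ∩ R2 = {Price}.
No dependency enlarges {Price}, so (Price)⁺ = {Price}.
The closure contains neither all of R1 = {Price, CName} nor all of R2 = {OrderNo, Qty, Price, Date, IName, ItemID}, so the common attributes are not a superkey of either fragment. The join is lossy.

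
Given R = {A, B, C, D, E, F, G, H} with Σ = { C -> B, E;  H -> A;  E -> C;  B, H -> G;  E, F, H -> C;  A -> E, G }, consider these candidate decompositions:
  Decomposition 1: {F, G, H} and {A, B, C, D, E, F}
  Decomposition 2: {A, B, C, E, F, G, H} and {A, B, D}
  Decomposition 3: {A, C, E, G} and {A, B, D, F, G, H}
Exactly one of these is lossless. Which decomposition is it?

Decomposition 3

Decomposition 1: common = {F}, closure = {F} → lossy.
Decomposition 2: common = {A, B}, closure = {A, B, C, E, G} → lossy.
Decomposition 3: common = {A, G}, closure = {A, B, C, E, G} → lossless.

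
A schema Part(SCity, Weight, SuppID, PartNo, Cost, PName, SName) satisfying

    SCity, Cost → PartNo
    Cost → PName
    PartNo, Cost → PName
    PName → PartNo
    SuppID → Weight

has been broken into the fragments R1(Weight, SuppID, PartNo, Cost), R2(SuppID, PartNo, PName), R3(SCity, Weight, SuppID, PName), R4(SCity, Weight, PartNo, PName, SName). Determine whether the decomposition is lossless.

Chase test. Columns are SCity, Weight, SuppID, PartNo, Cost, PName, SName; row i has aⱼ where attribute j ∈ Ri, else bᵢⱼ.
Initial tableau (one row per fragment):
  row 1: b11 a2 a3 a4 a5 b16 b17
  row 2: b21 b22 a3 a4 b25 a6 b27
  row 3: a1 a2 a3 b34 b35 a6 b37
  row 4: a1 a2 b43 a4 b45 a6 a7
Rows 2 and 3 agree on PName; apply PName→PartNo and equate their PartNo entries.
Rows 1 and 2 agree on SuppID; apply SuppID→Weight and equate their Weight entries.
No row becomes fully distinguished — the join is lossy.

No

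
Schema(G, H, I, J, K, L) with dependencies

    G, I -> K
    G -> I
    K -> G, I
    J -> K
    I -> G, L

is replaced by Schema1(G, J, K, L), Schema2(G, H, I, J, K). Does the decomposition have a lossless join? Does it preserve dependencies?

Lossless test: (G, J, K)⁺ = {G, I, J, K, L}, which contains all of one fragment — lossless.
Dependency preservation: I → G, L is not contained in any single fragment, but the restricted closure of its left-hand side across the fragments still reaches the right-hand side; the remaining FDs each lie inside some fragment. All dependencies are preserved.

lossless and dependency-preserving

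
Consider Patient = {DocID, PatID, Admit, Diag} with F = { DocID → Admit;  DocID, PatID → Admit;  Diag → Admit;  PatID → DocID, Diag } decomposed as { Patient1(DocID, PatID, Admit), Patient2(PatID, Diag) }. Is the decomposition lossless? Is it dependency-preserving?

Lossless test: (PatID)⁺ = {DocID, PatID, Admit, Diag}, which contains all of one fragment — lossless.
Dependency preservation: the restricted closure of {Diag} across the fragments never reaches {Admit}, so Diag → Admit cannot be enforced without a join — not preserved.

lossless but not dependency-preserving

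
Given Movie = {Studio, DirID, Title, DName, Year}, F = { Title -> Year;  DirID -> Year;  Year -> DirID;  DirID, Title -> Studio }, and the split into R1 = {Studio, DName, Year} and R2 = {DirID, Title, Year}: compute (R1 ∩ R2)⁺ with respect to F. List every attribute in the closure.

DirID, Year

R1 ∩ R2 = {Year}.
Year → DirID applies, adding DirID
Closure: {DirID, Year}.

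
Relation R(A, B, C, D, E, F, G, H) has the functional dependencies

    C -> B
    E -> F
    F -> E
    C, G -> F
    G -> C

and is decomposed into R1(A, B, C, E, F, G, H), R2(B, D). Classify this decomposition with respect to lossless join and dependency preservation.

lossy but dependency-preserving

Lossless test: (B)⁺ = {B}, which is a superkey of neither fragment — lossy.
Dependency preservation: every FD's attributes lie within a single fragment, so each can be enforced locally — preserved.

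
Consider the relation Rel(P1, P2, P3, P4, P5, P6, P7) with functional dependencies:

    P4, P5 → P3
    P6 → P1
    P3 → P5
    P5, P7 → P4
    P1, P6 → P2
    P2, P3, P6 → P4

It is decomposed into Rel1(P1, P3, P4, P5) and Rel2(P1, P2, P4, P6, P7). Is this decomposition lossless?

Common attributes: Rel1 ∩ Rel2 = {P1, P4}.
No dependency enlarges {P1, P4}, so (P1, P4)⁺ = {P1, P4}.
The closure contains neither all of Rel1 = {P1, P3, P4, P5} nor all of Rel2 = {P1, P2, P4, P6, P7}, so the common attributes are not a superkey of either fragment. The join is lossy.

No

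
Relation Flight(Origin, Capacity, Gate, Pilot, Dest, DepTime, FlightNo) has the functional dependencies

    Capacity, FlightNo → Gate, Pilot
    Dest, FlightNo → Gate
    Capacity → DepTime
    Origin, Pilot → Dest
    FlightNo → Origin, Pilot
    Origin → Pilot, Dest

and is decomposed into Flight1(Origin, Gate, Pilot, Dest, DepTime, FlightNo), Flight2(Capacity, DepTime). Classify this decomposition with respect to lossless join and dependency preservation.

lossy but dependency-preserving

Lossless test: (DepTime)⁺ = {DepTime}, which is a superkey of neither fragment — lossy.
Dependency preservation: Capacity, FlightNo → Gate, Pilot is not contained in any single fragment, but the restricted closure of its left-hand side across the fragments still reaches the right-hand side; the remaining FDs each lie inside some fragment. All dependencies are preserved.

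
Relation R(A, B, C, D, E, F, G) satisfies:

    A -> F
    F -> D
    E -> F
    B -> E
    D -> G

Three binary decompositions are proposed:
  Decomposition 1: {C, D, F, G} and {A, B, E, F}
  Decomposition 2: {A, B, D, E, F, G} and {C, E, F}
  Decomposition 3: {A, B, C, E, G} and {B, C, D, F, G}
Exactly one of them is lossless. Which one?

Decomposition 3

Decomposition 1: common = {F}, closure = {D, F, G} → lossy.
Decomposition 2: common = {E, F}, closure = {D, E, F, G} → lossy.
Decomposition 3: common = {B, C, G}, closure = {B, C, D, E, F, G} → lossless.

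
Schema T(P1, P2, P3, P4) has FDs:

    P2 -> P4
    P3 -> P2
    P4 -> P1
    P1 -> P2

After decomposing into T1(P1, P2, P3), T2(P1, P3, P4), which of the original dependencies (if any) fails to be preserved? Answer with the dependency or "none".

P2 → P4: restricted closure across fragments reaches P4.
P3 → P2 lies within T1.
P4 → P1 lies within T2.
P1 → P2 lies within T1.
Every dependency is enforceable on the fragments, so the decomposition is dependency-preserving.

none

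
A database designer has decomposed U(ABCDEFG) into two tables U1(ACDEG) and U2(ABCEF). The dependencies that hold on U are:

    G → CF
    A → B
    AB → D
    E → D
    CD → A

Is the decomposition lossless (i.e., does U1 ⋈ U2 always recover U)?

Common attributes: U1 ∩ U2 = {ACE}.
Closure of {ACE}: A → B applies, adding B; AB → D applies, adding D. So (ACE)⁺ = {ABCDE}.
The closure contains neither all of U1 = {ACDEG} nor all of U2 = {ABCEF}, so the common attributes are not a superkey of either fragment. The join is lossy.

No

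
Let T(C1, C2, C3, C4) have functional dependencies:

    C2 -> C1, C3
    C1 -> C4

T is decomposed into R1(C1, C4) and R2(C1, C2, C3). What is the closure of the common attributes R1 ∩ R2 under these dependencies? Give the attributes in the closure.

R1 ∩ R2 = {C1}.
C1 → C4 applies, adding C4
Closure: {C1, C4}.

C1, C4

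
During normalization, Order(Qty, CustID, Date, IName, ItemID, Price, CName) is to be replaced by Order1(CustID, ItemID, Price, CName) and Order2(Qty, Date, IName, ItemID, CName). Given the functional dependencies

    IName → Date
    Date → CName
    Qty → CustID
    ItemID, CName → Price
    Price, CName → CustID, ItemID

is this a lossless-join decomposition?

Common attributes: Order1 ∩ Order2 = {ItemID, CName}.
Closure of {ItemID, CName}: ItemID, CName → Price applies, adding Price; Price, CName → CustID, ItemID applies, adding CustID. So (ItemID, CName)⁺ = {CustID, ItemID, Price, CName}.
This closure contains every attribute of Order1, so Order1 ∩ Order2 → Order1. The join is lossless.

Yes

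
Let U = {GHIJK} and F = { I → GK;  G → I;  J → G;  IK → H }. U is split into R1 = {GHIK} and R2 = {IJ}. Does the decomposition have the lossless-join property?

Common attributes: R1 ∩ R2 = {I}.
Closure of {I}: I → GK applies, adding GK; IK → H applies, adding H. So (I)⁺ = {GHIK}.
This closure contains every attribute of R1, so R1 ∩ R2 → R1. The join is lossless.

Yes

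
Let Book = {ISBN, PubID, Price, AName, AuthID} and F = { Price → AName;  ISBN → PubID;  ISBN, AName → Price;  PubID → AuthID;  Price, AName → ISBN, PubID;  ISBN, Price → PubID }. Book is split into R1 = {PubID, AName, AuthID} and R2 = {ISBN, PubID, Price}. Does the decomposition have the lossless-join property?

Common attributes: R1 ∩ R2 = {PubID}.
Closure of {PubID}: PubID → AuthID applies, adding AuthID. So (PubID)⁺ = {PubID, AuthID}.
The closure contains neither all of R1 = {PubID, AName, AuthID} nor all of R2 = {ISBN, PubID, Price}, so the common attributes are not a superkey of either fragment. The join is lossy.

No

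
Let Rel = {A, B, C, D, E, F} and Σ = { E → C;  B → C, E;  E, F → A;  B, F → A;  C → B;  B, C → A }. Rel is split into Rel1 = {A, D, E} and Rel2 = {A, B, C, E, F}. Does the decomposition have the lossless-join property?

Common attributes: Rel1 ∩ Rel2 = {A, E}.
Closure of {A, E}: E → C applies, adding C; C → B applies, adding B. So (A, E)⁺ = {A, B, C, E}.
The closure contains neither all of Rel1 = {A, D, E} nor all of Rel2 = {A, B, C, E, F}, so the common attributes are not a superkey of either fragment. The join is lossy.

No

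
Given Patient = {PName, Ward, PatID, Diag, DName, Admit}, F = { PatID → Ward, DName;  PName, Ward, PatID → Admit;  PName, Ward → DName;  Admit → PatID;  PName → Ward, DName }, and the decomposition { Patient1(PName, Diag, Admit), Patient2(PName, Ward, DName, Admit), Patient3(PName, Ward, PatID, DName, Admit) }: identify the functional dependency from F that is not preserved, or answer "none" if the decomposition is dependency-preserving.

none

PatID → Ward, DName lies within Patient3.
PName, Ward, PatID → Admit lies within Patient3.
PName, Ward → DName lies within Patient2.
Admit → PatID lies within Patient3.
PName → Ward, DName lies within Patient2.
Every dependency is enforceable on the fragments, so the decomposition is dependency-preserving.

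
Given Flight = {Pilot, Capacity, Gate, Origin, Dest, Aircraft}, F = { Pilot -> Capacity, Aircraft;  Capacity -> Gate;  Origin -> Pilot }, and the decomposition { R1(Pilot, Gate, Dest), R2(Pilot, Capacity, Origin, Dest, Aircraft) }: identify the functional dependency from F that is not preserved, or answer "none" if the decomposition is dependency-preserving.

Check Capacity → Gate: no single fragment contains all of {Capacity, Gate}, and the restricted closure of {Capacity} across the fragments never reaches {Gate}.
Pilot → Capacity, Aircraft is preserved.
Origin → Pilot is preserved.

Capacity -> Gate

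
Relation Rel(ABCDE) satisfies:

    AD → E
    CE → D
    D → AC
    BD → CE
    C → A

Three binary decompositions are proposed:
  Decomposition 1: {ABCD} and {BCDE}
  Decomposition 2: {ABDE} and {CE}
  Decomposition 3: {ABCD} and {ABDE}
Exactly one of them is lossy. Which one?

Decomposition 1: common = {BCD}, closure = {ABCDE} → lossless.
Decomposition 2: common = {E}, closure = {E} → lossy.
Decomposition 3: common = {ABD}, closure = {ABCDE} → lossless.

Decomposition 2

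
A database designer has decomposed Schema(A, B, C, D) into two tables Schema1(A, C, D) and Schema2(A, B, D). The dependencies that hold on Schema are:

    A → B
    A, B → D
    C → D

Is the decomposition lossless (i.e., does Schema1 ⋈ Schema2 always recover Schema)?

Yes

Common attributes: Schema1 ∩ Schema2 = {A, D}.
Closure of {A, D}: A → B applies, adding B. So (A, D)⁺ = {A, B, D}.
This closure contains every attribute of Schema2, so Schema1 ∩ Schema2 → Schema2. The join is lossless.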